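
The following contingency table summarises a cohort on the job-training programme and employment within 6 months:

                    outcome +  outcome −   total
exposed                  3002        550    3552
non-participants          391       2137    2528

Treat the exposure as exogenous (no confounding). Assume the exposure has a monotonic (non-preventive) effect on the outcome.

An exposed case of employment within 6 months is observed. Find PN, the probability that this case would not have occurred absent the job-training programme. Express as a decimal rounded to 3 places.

p₁ = P(outcome | exposed) = 3002/3552 = 0.84516
p₀ = P(outcome | unexposed) = 391/2528 = 0.15467
Under exogeneity and monotonicity, PN = (p₁ − p₀) / p₁.
PN = (0.84516 − 0.15467) / 0.84516 = 0.69049 / 0.84516 ≈ 0.8170

PN ≈ 0.817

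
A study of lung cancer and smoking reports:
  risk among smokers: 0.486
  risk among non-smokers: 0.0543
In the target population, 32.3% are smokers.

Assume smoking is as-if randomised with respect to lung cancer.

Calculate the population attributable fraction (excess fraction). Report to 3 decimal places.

Let p₁ = 0.486, p₀ = 0.0543.
Overall risk P(Y=1) = π·p₁ + (1−π)·p₀ = 0.323×0.486 + 0.677×0.0543 = 0.19374.
Under exogeneity, PAF = [P(Y=1) − p₀] / P(Y=1).
PAF = (0.19374 − 0.0543) / 0.19374 ≈ 0.7197

PAF ≈ 0.720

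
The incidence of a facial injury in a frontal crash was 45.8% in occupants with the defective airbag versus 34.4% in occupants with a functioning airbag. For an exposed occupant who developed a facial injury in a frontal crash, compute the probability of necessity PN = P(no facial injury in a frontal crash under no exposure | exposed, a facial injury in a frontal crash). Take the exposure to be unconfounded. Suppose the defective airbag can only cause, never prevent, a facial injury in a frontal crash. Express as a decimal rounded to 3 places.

PN ≈ 0.249

p₁ = 0.458, p₀ = 0.344.
Under exogeneity and monotonicity, PN = (p₁ − p₀) / p₁.
PN = (0.458 − 0.344) / 0.458 = 0.114 / 0.458 ≈ 0.2489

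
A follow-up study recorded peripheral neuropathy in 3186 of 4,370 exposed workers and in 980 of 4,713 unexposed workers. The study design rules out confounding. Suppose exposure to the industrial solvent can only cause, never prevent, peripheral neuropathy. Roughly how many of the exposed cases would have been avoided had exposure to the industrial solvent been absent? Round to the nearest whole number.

p₁ = P(outcome | exposed) = 3186/4370 = 0.72906
p₀ = P(outcome | unexposed) = 980/4713 = 0.20794
PN = (p₁ − p₀)/p₁ = (0.72906 − 0.20794) / 0.72906 ≈ 0.71479.
Attributable cases ≈ PN × (exposed cases) = 0.71479 × 3186 ≈ 2277.32.

about 2277 cases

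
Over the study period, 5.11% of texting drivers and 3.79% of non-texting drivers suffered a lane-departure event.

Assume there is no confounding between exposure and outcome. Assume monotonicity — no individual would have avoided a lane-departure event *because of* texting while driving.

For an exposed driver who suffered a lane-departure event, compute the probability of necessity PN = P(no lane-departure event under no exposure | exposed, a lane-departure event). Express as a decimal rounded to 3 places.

p₁ = 0.0511, p₀ = 0.0379.
Under exogeneity and monotonicity, PN = (p₁ − p₀) / p₁.
PN = (0.0511 − 0.0379) / 0.0511 = 0.0132 / 0.0511 ≈ 0.2583

PN ≈ 0.258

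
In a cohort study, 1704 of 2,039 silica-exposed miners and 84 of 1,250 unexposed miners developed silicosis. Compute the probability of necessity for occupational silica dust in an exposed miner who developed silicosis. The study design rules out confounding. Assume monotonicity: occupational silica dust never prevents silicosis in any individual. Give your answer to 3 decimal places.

p₁ = P(outcome | exposed) = 1704/2039 = 0.8357
p₀ = P(outcome | unexposed) = 84/1250 = 0.0672
Under exogeneity and monotonicity, PN = (p₁ − p₀) / p₁.
PN = (0.8357 − 0.0672) / 0.8357 = 0.7685 / 0.8357 ≈ 0.9196

PN ≈ 0.920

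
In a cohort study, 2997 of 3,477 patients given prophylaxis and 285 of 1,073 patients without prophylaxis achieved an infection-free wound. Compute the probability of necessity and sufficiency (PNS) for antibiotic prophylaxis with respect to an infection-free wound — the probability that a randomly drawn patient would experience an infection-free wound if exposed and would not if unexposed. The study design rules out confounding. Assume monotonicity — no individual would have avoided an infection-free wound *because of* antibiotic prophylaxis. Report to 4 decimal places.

p₁ = P(outcome | exposed) = 2997/3477 = 0.86195
p₀ = P(outcome | unexposed) = 285/1073 = 0.26561
Under exogeneity and monotonicity, PNS = p₁ − p₀.
PNS = 0.86195 − 0.26561 = 0.59634

PNS ≈ 0.5963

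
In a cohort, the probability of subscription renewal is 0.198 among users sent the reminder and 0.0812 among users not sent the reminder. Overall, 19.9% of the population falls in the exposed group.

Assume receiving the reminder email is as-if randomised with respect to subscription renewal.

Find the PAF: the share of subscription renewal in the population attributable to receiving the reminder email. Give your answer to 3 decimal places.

PAF ≈ 0.223

Let p₁ = 0.198, p₀ = 0.0812.
Overall risk P(Y=1) = π·p₁ + (1−π)·p₀ = 0.199×0.198 + 0.801×0.0812 = 0.10444.
Under exogeneity, PAF = [P(Y=1) − p₀] / P(Y=1).
PAF = (0.10444 − 0.0812) / 0.10444 ≈ 0.2225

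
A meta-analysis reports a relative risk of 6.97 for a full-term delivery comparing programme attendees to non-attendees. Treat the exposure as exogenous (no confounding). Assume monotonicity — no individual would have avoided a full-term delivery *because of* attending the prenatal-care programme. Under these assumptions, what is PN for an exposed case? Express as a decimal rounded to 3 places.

PN ≈ 0.857

Under exogeneity and monotonicity, PN = (RR − 1) / RR = 1 − 1/RR.
PN = (6.97 − 1) / 6.97 = 5.97 / 6.97 ≈ 0.8565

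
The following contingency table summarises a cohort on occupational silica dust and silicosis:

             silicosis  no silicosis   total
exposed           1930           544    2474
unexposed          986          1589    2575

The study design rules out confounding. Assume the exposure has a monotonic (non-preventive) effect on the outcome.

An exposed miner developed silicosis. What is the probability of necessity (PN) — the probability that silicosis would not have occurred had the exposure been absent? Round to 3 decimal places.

PN ≈ 0.509

p₁ = P(outcome | exposed) = 1930/2474 = 0.78011
p₀ = P(outcome | unexposed) = 986/2575 = 0.38291
Under exogeneity and monotonicity, PN = (p₁ − p₀) / p₁.
PN = (0.78011 − 0.38291) / 0.78011 = 0.3972 / 0.78011 ≈ 0.5092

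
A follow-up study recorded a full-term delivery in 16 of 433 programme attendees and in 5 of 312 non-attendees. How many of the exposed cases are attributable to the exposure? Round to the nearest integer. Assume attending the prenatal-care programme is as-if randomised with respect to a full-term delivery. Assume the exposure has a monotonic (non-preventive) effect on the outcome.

about 9 cases

p₁ = P(outcome | exposed) = 16/433 = 0.036952
p₀ = P(outcome | unexposed) = 5/312 = 0.016026
PN = (p₁ − p₀)/p₁ = (0.036952 − 0.016026) / 0.036952 ≈ 0.56631.
Attributable cases ≈ PN × (exposed cases) = 0.56631 × 16 ≈ 9.06.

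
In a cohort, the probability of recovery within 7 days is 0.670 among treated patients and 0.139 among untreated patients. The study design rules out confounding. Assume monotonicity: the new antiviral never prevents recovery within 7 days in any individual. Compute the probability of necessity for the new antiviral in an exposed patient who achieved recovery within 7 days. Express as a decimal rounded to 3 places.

Let p₁ = 0.67, p₀ = 0.139.
Under exogeneity and monotonicity, PN = (p₁ − p₀) / p₁.
PN = (0.67 − 0.139) / 0.67 = 0.531 / 0.67 ≈ 0.7925

PN ≈ 0.793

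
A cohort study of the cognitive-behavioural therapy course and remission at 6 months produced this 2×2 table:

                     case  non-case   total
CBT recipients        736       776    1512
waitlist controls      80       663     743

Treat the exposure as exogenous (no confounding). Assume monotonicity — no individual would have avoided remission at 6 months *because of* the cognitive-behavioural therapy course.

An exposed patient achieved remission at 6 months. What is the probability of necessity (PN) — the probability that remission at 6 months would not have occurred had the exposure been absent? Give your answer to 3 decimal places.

PN ≈ 0.779

p₁ = P(outcome | exposed) = 736/1512 = 0.48677
p₀ = P(outcome | unexposed) = 80/743 = 0.10767
Under exogeneity and monotonicity, PN = (p₁ − p₀) / p₁.
PN = (0.48677 − 0.10767) / 0.48677 = 0.3791 / 0.48677 ≈ 0.7788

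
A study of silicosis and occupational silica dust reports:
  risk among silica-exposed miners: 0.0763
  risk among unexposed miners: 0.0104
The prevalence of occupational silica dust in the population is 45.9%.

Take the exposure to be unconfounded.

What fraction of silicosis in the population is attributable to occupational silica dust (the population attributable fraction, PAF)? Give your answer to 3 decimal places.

PAF ≈ 0.744

Let p₁ = 0.0763, p₀ = 0.0104.
Overall risk P(Y=1) = π·p₁ + (1−π)·p₀ = 0.459×0.0763 + 0.541×0.0104 = 0.040648.
Under exogeneity, PAF = [P(Y=1) − p₀] / P(Y=1).
PAF = (0.040648 − 0.0104) / 0.040648 ≈ 0.7441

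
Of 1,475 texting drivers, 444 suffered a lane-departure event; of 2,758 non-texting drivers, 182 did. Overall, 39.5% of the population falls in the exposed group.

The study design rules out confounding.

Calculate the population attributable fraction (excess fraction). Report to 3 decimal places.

p₁ = P(outcome | exposed) = 444/1475 = 0.30102
p₀ = P(outcome | unexposed) = 182/2758 = 0.06599
Overall risk P(Y=1) = π·p₁ + (1−π)·p₀ = 0.395×0.30102 + 0.605×0.06599 = 0.15883.
Under exogeneity, PAF = [P(Y=1) − p₀] / P(Y=1).
PAF = (0.15883 − 0.06599) / 0.15883 ≈ 0.5845

PAF ≈ 0.585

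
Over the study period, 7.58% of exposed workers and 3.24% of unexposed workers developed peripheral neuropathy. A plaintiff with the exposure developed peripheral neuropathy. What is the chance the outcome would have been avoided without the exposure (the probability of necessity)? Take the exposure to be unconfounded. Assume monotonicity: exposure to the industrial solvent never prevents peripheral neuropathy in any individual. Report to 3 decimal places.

p₁ = 0.0758, p₀ = 0.0324.
Under exogeneity and monotonicity, PN = (p₁ − p₀) / p₁.
PN = (0.0758 − 0.0324) / 0.0758 = 0.0434 / 0.0758 ≈ 0.5726

PN ≈ 0.573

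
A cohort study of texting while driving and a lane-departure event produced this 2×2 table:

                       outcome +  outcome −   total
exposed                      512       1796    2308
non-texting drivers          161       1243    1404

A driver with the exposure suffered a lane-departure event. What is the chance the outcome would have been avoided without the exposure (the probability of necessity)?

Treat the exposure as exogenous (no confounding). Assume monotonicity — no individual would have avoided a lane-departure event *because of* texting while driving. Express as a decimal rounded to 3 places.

PN ≈ 0.483

p₁ = P(outcome | exposed) = 512/2308 = 0.22184
p₀ = P(outcome | unexposed) = 161/1404 = 0.11467
Under exogeneity and monotonicity, PN = (p₁ − p₀)/p₁.
PN = (0.22184 − 0.11467) / 0.22184 ≈ 0.4831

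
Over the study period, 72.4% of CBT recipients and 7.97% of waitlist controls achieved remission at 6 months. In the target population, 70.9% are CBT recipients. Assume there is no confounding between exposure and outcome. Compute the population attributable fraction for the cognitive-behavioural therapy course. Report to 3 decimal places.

PAF ≈ 0.851

p₁ = 0.724, p₀ = 0.0797.
Overall risk P(Y=1) = π·p₁ + (1−π)·p₀ = 0.709×0.724 + 0.291×0.0797 = 0.53651.
Under exogeneity, PAF = [P(Y=1) − p₀] / P(Y=1).
PAF = (0.53651 − 0.0797) / 0.53651 ≈ 0.8514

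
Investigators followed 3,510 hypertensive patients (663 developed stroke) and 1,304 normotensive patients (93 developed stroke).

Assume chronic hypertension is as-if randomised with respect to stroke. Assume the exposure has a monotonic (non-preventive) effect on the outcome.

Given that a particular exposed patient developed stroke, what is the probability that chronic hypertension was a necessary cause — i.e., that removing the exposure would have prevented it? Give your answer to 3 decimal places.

PN ≈ 0.622

p₁ = P(outcome | exposed) = 663/3510 = 0.18889
p₀ = P(outcome | unexposed) = 93/1304 = 0.071319
Under exogeneity and monotonicity, PN = (p₁ − p₀) / p₁.
PN = (0.18889 − 0.071319) / 0.18889 = 0.11757 / 0.18889 ≈ 0.6224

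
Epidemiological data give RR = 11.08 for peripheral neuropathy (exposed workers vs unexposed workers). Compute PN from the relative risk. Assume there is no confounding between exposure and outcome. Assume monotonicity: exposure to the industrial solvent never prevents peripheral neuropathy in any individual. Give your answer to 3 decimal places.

Under exogeneity and monotonicity, PN = (RR − 1) / RR = 1 − 1/RR.
PN = (11.08 − 1) / 11.08 = 10.08 / 11.08 ≈ 0.9097

PN ≈ 0.910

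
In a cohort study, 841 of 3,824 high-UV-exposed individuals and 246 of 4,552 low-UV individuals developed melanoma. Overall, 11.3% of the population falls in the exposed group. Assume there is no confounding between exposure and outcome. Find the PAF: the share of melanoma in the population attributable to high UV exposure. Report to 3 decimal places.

p₁ = P(outcome | exposed) = 841/3824 = 0.21993
p₀ = P(outcome | unexposed) = 246/4552 = 0.054042
Overall risk P(Y=1) = π·p₁ + (1−π)·p₀ = 0.113×0.21993 + 0.887×0.054042 = 0.072787.
Under exogeneity, PAF = [P(Y=1) − p₀] / P(Y=1).
PAF = (0.072787 − 0.054042) / 0.072787 ≈ 0.2575

PAF ≈ 0.258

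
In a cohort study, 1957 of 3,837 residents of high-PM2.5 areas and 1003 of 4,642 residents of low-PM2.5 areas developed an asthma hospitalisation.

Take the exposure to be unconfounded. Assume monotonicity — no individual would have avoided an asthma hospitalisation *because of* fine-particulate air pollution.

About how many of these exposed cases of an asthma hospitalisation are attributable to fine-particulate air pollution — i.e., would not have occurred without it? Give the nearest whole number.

about 1128 cases

p₁ = P(outcome | exposed) = 1957/3837 = 0.51003
p₀ = P(outcome | unexposed) = 1003/4642 = 0.21607
PN = (p₁ − p₀)/p₁ = (0.51003 − 0.21607) / 0.51003 ≈ 0.57636.
Attributable cases ≈ PN × (exposed cases) = 0.57636 × 1957 ≈ 1127.94.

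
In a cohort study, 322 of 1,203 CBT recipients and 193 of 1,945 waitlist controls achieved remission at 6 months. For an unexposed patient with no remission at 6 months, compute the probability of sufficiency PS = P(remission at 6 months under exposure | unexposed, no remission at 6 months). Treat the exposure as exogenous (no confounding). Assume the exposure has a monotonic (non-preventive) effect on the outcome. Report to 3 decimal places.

p₁ = P(outcome | exposed) = 322/1203 = 0.26766
p₀ = P(outcome | unexposed) = 193/1945 = 0.099229
Under exogeneity and monotonicity, PS = (p₁ − p₀) / (1 − p₀).
PS = (0.26766 − 0.099229) / (1 − 0.099229) = 0.16844 / 0.90077 ≈ 0.1870

PS ≈ 0.187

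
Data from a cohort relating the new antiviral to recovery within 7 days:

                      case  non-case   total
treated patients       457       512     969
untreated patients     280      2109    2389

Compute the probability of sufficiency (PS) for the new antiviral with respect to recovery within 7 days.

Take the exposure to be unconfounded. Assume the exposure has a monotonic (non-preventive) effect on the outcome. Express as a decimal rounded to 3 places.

PS ≈ 0.401

p₁ = P(outcome | exposed) = 457/969 = 0.47162
p₀ = P(outcome | unexposed) = 280/2389 = 0.1172
Under exogeneity and monotonicity, PS = (p₁ − p₀)/(1 − p₀).
PS = (0.47162 − 0.1172) / 0.8828 ≈ 0.4015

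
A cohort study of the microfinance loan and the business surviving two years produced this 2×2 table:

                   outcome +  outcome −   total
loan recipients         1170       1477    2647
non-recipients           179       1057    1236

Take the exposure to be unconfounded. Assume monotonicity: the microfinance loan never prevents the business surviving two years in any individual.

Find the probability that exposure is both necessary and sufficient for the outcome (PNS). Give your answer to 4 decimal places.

PNS ≈ 0.2972

p₁ = P(outcome | exposed) = 1170/2647 = 0.44201
p₀ = P(outcome | unexposed) = 179/1236 = 0.14482
Under exogeneity and monotonicity, PNS = p₁ − p₀.
PNS = 0.44201 − 0.14482 = 0.29719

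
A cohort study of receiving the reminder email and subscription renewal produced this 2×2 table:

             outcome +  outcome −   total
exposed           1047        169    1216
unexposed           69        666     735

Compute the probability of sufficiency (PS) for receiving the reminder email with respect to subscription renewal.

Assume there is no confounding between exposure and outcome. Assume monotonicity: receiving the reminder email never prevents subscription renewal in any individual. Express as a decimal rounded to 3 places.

PS ≈ 0.847

p₁ = P(outcome | exposed) = 1047/1216 = 0.86102
p₀ = P(outcome | unexposed) = 69/735 = 0.093878
Under exogeneity and monotonicity, PS = (p₁ − p₀) / (1 − p₀).
PS = (0.86102 − 0.093878) / (1 − 0.093878) = 0.76714 / 0.90612 ≈ 0.8466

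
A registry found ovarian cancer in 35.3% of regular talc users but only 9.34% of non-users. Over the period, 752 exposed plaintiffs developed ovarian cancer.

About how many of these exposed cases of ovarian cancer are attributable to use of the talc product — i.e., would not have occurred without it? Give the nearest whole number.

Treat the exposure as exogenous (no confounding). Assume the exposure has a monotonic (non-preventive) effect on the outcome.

about 553 cases

p₁ = 0.353, p₀ = 0.0934.
PN = (p₁ − p₀)/p₁ = (0.353 − 0.0934) / 0.353 ≈ 0.73541.
Attributable cases ≈ PN × (exposed cases) = 0.73541 × 752 ≈ 553.03.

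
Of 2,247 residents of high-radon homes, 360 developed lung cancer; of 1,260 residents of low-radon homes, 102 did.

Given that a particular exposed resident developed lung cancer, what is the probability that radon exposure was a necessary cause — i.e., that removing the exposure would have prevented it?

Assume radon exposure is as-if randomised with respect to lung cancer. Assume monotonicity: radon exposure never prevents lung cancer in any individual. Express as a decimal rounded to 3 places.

PN ≈ 0.495

p₁ = P(outcome | exposed) = 360/2247 = 0.16021
p₀ = P(outcome | unexposed) = 102/1260 = 0.080952
Under exogeneity and monotonicity, PN = (p₁ − p₀) / p₁.
PN = (0.16021 − 0.080952) / 0.16021 = 0.079261 / 0.16021 ≈ 0.4947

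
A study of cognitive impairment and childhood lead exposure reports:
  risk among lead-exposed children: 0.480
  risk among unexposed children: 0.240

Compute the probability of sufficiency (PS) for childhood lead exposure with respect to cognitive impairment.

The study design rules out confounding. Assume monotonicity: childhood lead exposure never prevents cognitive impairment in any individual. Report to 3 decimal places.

Let p₁ = 0.48, p₀ = 0.24.
Under exogeneity and monotonicity, PS = (p₁ − p₀) / (1 − p₀).
PS = (0.48 − 0.24) / (1 − 0.24) = 0.24 / 0.76 ≈ 0.3158

PS ≈ 0.316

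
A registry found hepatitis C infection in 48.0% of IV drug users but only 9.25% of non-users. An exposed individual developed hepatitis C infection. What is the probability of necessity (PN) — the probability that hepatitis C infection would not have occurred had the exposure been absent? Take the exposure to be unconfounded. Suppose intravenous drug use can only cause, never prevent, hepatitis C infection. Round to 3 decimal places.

p₁ = 0.48, p₀ = 0.0925.
Under exogeneity and monotonicity, PN = (p₁ − p₀) / p₁.
PN = (0.48 − 0.0925) / 0.48 = 0.3875 / 0.48 ≈ 0.8073

PN ≈ 0.807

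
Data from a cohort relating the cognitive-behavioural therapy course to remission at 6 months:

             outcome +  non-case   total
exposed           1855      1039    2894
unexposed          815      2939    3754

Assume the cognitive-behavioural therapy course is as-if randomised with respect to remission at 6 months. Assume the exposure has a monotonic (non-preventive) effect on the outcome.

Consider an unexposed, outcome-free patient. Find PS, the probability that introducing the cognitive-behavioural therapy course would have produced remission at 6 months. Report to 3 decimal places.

PS ≈ 0.541

p₁ = P(outcome | exposed) = 1855/2894 = 0.64098
p₀ = P(outcome | unexposed) = 815/3754 = 0.2171
Under exogeneity and monotonicity, PS = (p₁ − p₀)/(1 − p₀).
PS = (0.64098 − 0.2171) / 0.7829 ≈ 0.5414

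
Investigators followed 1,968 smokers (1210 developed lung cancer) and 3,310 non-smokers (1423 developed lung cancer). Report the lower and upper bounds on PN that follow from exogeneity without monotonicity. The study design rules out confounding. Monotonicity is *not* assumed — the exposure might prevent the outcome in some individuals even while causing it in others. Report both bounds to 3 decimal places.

0.301 ≤ PN ≤ 0.927

p₁ = P(outcome | exposed) = 1210/1968 = 0.61484
p₀ = P(outcome | unexposed) = 1423/3310 = 0.42991
Under exogeneity alone the bounds on PN are max{0,(p₁−p₀)/p₁} ≤ PN ≤ min{1,(1−p₀)/p₁}.
  lower = (p₁ − p₀)/p₁ = 0.18493 / 0.61484 ≈ 0.3008
  upper = min{1, (1 − p₀)/p₁} = 0.57009 / 0.61484 ≈ 0.9272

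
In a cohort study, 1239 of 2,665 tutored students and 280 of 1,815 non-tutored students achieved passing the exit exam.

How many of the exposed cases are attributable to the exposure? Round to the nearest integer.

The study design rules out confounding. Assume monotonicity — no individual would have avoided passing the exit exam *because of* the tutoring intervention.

about 828 cases

p₁ = P(outcome | exposed) = 1239/2665 = 0.46492
p₀ = P(outcome | unexposed) = 280/1815 = 0.15427
PN = (p₁ − p₀)/p₁ = (0.46492 − 0.15427) / 0.46492 ≈ 0.66818.
Attributable cases ≈ PN × (exposed cases) = 0.66818 × 1239 ≈ 827.87.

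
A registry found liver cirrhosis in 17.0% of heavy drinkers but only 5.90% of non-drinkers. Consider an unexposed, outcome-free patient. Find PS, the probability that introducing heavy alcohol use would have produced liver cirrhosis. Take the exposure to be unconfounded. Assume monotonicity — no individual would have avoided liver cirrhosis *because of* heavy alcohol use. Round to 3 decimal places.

p₁ = 0.17, p₀ = 0.059.
Under exogeneity and monotonicity, PS = (p₁ − p₀) / (1 − p₀).
PS = (0.17 − 0.059) / (1 − 0.059) = 0.111 / 0.941 ≈ 0.1180

PS ≈ 0.118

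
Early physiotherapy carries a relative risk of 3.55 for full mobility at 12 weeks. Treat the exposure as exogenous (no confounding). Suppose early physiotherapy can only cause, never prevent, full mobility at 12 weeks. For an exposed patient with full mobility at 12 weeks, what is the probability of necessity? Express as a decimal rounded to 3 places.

Under exogeneity and monotonicity, PN = (RR − 1) / RR = 1 − 1/RR.
PN = (3.55 − 1) / 3.55 = 2.55 / 3.55 ≈ 0.7183

PN ≈ 0.718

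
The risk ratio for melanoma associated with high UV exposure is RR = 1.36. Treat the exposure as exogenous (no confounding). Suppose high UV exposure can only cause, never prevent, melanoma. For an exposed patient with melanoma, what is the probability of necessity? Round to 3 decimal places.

Under exogeneity and monotonicity, PN = (RR − 1) / RR = 1 − 1/RR.
PN = (1.36 − 1) / 1.36 = 0.36 / 1.36 ≈ 0.2647

PN ≈ 0.265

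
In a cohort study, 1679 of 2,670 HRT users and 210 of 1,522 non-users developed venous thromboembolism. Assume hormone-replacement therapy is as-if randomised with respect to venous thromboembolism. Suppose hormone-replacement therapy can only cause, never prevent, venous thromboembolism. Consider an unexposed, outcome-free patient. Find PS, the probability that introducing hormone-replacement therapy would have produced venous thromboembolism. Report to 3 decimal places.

PS ≈ 0.569

p₁ = P(outcome | exposed) = 1679/2670 = 0.62884
p₀ = P(outcome | unexposed) = 210/1522 = 0.13798
Under exogeneity and monotonicity, PS = (p₁ − p₀) / (1 − p₀).
PS = (0.62884 − 0.13798) / (1 − 0.13798) = 0.49086 / 0.86202 ≈ 0.5694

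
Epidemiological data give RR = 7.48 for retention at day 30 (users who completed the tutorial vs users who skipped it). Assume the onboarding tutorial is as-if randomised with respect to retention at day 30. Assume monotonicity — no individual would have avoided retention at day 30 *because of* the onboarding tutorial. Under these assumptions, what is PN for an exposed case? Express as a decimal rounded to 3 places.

Under exogeneity and monotonicity, PN = (RR − 1) / RR = 1 − 1/RR.
PN = (7.48 − 1) / 7.48 = 6.48 / 7.48 ≈ 0.8663

PN ≈ 0.866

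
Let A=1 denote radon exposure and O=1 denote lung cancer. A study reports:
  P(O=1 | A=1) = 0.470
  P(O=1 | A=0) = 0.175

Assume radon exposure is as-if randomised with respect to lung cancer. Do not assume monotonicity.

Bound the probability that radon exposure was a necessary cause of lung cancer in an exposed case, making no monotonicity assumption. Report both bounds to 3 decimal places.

0.628 ≤ PN ≤ 1.000

Let p₁ = 0.47, p₀ = 0.175.
Under exogeneity alone the bounds on PN are max{0,(p₁−p₀)/p₁} ≤ PN ≤ min{1,(1−p₀)/p₁}.
  lower = (p₁ − p₀)/p₁ = 0.295 / 0.47 ≈ 0.6277
  upper = min{1, (1 − p₀)/p₁} = 0.825 / 0.47 ≈ 1.7553 → capped at 1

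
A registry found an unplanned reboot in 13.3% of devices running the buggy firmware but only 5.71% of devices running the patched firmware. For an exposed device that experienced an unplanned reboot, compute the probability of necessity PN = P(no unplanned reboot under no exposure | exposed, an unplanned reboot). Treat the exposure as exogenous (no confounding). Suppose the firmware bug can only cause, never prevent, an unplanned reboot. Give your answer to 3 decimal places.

PN ≈ 0.571

p₁ = 0.133, p₀ = 0.0571.
Under exogeneity and monotonicity, PN = (p₁ − p₀) / p₁.
PN = (0.133 − 0.0571) / 0.133 = 0.0759 / 0.133 ≈ 0.5707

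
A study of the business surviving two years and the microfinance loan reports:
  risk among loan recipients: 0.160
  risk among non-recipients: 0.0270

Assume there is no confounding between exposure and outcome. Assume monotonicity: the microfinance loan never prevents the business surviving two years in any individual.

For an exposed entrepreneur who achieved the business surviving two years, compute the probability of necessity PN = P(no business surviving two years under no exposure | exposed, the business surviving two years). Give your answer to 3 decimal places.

PN ≈ 0.831

Let p₁ = 0.16, p₀ = 0.027.
Under exogeneity and monotonicity, PN = (p₁ − p₀) / p₁.
PN = (0.16 − 0.027) / 0.16 = 0.133 / 0.16 ≈ 0.8313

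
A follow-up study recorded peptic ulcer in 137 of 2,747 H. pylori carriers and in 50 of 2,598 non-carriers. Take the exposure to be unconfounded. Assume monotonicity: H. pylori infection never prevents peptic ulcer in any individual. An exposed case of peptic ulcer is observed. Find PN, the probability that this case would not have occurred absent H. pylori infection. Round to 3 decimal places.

PN ≈ 0.614

p₁ = P(outcome | exposed) = 137/2747 = 0.049873
p₀ = P(outcome | unexposed) = 50/2598 = 0.019246
Under exogeneity and monotonicity, PN = (p₁ − p₀) / p₁.
PN = (0.049873 − 0.019246) / 0.049873 = 0.030627 / 0.049873 ≈ 0.6141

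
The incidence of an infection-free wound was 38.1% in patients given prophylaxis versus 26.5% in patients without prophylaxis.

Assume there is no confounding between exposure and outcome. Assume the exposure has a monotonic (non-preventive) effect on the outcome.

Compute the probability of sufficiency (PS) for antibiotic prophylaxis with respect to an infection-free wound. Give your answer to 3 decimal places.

p₁ = 0.381, p₀ = 0.265.
Under exogeneity and monotonicity, PS = (p₁ − p₀) / (1 − p₀).
PS = (0.381 − 0.265) / (1 − 0.265) = 0.116 / 0.735 ≈ 0.1578

PS ≈ 0.158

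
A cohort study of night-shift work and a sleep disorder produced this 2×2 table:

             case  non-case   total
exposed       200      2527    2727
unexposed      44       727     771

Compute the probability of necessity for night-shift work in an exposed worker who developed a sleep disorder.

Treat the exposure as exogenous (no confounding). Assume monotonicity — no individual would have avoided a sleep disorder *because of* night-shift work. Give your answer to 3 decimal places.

p₁ = P(outcome | exposed) = 200/2727 = 0.073341
p₀ = P(outcome | unexposed) = 44/771 = 0.057069
Under exogeneity and monotonicity, PN = (p₁ − p₀)/p₁.
PN = (0.073341 − 0.057069) / 0.073341 ≈ 0.2219

PN ≈ 0.222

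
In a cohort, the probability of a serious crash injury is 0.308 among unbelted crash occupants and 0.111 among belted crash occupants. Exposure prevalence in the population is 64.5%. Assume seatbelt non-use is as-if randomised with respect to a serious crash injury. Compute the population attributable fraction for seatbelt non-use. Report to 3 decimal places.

Let p₁ = 0.308, p₀ = 0.111.
Overall risk P(Y=1) = π·p₁ + (1−π)·p₀ = 0.645×0.308 + 0.355×0.111 = 0.23806.
Under exogeneity, PAF = [P(Y=1) − p₀] / P(Y=1).
PAF = (0.23806 − 0.111) / 0.23806 ≈ 0.5337

PAF ≈ 0.534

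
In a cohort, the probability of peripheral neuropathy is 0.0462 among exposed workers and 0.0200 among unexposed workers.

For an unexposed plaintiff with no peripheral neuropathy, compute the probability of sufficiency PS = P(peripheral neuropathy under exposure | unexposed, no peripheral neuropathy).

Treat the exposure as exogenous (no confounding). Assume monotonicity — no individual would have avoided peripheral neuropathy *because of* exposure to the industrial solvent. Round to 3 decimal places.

Let p₁ = 0.0462, p₀ = 0.02.
Under exogeneity and monotonicity, PS = (p₁ − p₀) / (1 − p₀).
PS = (0.0462 − 0.02) / (1 − 0.02) = 0.0262 / 0.98 ≈ 0.0267

PS ≈ 0.027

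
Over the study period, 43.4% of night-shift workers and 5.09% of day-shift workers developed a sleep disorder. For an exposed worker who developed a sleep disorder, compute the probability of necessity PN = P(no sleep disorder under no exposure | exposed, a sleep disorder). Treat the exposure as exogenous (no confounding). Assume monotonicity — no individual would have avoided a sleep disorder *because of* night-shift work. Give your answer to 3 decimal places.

PN ≈ 0.883

p₁ = 0.434, p₀ = 0.0509.
Under exogeneity and monotonicity, PN = (p₁ − p₀) / p₁.
PN = (0.434 − 0.0509) / 0.434 = 0.3831 / 0.434 ≈ 0.8827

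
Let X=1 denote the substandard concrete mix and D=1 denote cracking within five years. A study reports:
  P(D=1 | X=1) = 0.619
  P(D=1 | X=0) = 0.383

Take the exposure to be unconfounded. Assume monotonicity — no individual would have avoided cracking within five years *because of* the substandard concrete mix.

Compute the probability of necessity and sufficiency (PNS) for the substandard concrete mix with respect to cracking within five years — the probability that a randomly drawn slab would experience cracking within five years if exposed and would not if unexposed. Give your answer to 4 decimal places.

PNS ≈ 0.2360

Let p₁ = 0.619, p₀ = 0.383.
Under exogeneity and monotonicity, PNS = p₁ − p₀.
PNS = 0.619 − 0.383 = 0.236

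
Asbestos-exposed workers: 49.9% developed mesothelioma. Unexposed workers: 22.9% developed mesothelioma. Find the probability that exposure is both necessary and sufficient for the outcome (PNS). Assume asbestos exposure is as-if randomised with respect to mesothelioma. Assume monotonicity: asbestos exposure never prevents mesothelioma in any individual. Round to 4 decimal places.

PNS ≈ 0.2700

p₁ = 0.499, p₀ = 0.229.
Under exogeneity and monotonicity, PNS = p₁ − p₀.
PNS = 0.499 − 0.229 = 0.27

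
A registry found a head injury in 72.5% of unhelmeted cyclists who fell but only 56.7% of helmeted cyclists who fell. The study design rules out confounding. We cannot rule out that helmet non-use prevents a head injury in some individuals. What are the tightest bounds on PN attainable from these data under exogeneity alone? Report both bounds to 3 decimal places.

0.218 ≤ PN ≤ 0.597

p₁ = 0.725, p₀ = 0.567.
Under exogeneity alone the bounds on PN are max{0,(p₁−p₀)/p₁} ≤ PN ≤ min{1,(1−p₀)/p₁}.
  lower = (p₁ − p₀)/p₁ = 0.158 / 0.725 ≈ 0.2179
  upper = min{1, (1 − p₀)/p₁} = 0.433 / 0.725 ≈ 0.5972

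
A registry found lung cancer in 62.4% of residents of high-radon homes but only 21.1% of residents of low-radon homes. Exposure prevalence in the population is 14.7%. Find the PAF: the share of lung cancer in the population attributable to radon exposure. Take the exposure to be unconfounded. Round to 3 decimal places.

p₁ = 0.624, p₀ = 0.211.
Overall risk P(Y=1) = π·p₁ + (1−π)·p₀ = 0.147×0.624 + 0.853×0.211 = 0.27171.
Under exogeneity, PAF = [P(Y=1) − p₀] / P(Y=1).
PAF = (0.27171 − 0.211) / 0.27171 ≈ 0.2234

PAF ≈ 0.223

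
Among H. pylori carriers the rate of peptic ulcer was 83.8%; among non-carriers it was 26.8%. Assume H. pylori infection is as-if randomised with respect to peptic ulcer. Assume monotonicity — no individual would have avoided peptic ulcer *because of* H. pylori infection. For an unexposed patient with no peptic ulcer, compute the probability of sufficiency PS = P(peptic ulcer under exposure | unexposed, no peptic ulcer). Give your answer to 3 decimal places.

PS ≈ 0.779

p₁ = 0.838, p₀ = 0.268.
Under exogeneity and monotonicity, PS = (p₁ − p₀) / (1 − p₀).
PS = (0.838 − 0.268) / (1 − 0.268) = 0.57 / 0.732 ≈ 0.7787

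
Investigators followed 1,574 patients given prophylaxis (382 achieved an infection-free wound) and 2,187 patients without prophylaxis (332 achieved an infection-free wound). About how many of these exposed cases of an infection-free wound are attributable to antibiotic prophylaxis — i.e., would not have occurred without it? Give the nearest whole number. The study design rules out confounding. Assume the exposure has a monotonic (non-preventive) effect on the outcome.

p₁ = P(outcome | exposed) = 382/1574 = 0.24269
p₀ = P(outcome | unexposed) = 332/2187 = 0.15181
PN = (p₁ − p₀)/p₁ = (0.24269 − 0.15181) / 0.24269 ≈ 0.37450.
Attributable cases ≈ PN × (exposed cases) = 0.37450 × 382 ≈ 143.06.

about 143 cases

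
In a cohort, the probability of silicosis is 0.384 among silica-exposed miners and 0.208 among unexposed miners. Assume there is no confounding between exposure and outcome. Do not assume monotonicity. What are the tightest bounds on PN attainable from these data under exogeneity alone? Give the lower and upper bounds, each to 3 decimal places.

Let p₁ = 0.384, p₀ = 0.208.
Under exogeneity alone the bounds on PN are max{0,(p₁−p₀)/p₁} ≤ PN ≤ min{1,(1−p₀)/p₁}.
  lower = (p₁ − p₀)/p₁ = 0.176 / 0.384 ≈ 0.4583
  upper = min{1, (1 − p₀)/p₁} = 0.792 / 0.384 ≈ 2.0625 → capped at 1

0.458 ≤ PN ≤ 1.000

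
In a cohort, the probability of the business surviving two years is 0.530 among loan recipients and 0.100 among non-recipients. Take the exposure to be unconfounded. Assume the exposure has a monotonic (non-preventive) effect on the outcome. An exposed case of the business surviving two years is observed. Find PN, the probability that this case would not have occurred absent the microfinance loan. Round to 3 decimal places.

Let p₁ = 0.53, p₀ = 0.1.
Under exogeneity and monotonicity, PN = (p₁ − p₀) / p₁.
PN = (0.53 − 0.1) / 0.53 = 0.43 / 0.53 ≈ 0.8113

PN ≈ 0.811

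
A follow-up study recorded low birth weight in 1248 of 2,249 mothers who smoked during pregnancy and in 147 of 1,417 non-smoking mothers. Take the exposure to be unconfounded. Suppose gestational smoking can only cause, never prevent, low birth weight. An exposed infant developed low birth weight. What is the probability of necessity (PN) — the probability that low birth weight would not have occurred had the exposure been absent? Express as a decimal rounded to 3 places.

PN ≈ 0.813

p₁ = P(outcome | exposed) = 1248/2249 = 0.55491
p₀ = P(outcome | unexposed) = 147/1417 = 0.10374
Under exogeneity and monotonicity, PN = (p₁ − p₀) / p₁.
PN = (0.55491 − 0.10374) / 0.55491 = 0.45117 / 0.55491 ≈ 0.8131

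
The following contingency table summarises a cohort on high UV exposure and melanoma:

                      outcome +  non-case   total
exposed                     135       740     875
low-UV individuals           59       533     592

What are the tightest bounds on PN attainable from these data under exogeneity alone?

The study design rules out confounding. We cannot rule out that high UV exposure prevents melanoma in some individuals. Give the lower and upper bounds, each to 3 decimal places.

0.354 ≤ PN ≤ 1.000

p₁ = P(outcome | exposed) = 135/875 = 0.15429
p₀ = P(outcome | unexposed) = 59/592 = 0.099662
Under exogeneity alone the bounds on PN are max{0,(p₁−p₀)/p₁} ≤ PN ≤ min{1,(1−p₀)/p₁}.
  lower = (p₁ − p₀)/p₁ = 0.054624 / 0.15429 ≈ 0.3540
  upper = min{1, (1 − p₀)/p₁} = 0.90034 / 0.15429 ≈ 5.8355 → capped at 1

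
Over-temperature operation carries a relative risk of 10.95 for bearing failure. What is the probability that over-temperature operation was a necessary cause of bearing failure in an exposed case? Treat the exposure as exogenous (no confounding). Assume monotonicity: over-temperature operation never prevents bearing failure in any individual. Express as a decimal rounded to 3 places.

PN ≈ 0.909

Under exogeneity and monotonicity, PN = (RR − 1) / RR = 1 − 1/RR.
PN = (10.95 − 1) / 10.95 = 9.95 / 10.95 ≈ 0.9087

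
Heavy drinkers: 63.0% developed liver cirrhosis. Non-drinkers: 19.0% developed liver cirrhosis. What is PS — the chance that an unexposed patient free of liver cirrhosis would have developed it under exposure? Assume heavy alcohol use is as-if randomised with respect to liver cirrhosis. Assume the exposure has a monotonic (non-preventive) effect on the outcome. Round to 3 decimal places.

PS ≈ 0.543

p₁ = 0.63, p₀ = 0.19.
Under exogeneity and monotonicity, PS = (p₁ − p₀) / (1 − p₀).
PS = (0.63 − 0.19) / (1 − 0.19) = 0.44 / 0.81 ≈ 0.5432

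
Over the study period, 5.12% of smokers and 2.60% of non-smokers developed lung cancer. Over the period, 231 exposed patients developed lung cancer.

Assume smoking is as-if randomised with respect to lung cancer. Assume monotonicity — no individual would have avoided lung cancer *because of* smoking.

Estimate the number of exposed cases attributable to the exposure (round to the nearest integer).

about 114 cases

p₁ = 0.0512, p₀ = 0.026.
PN = (p₁ − p₀)/p₁ = (0.0512 − 0.026) / 0.0512 ≈ 0.49219.
Attributable cases ≈ PN × (exposed cases) = 0.49219 × 231 ≈ 113.70.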